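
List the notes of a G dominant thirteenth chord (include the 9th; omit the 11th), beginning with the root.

G, B, D, F, A, E

G dominant thirteenth: dominant thirteenth on G.
root → G
3rd (major 3rd) → B
5th (perfect 5th) → D
7th (minor 7th) → F
9th (major 9th) → A
13th (major 13th) → E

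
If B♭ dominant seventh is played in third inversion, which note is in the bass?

Ab

B♭ dominant seventh = Bb–D–F–Ab. Third inversion → seventh in the bass = Ab.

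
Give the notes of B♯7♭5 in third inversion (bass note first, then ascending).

A#, B#, D##, F#

In root position, B♯7♭5 is B#–D##–F#–A#.
Third inversion puts the seventh (A#) in the bass.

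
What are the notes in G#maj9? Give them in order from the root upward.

G#maj9 is a major ninth built on G♯.
G♯ — root
B♯ — major 3rd
D♯ — perfect 5th
F𝄪 — major 7th
A♯ — major 9th

G♯ B♯ D♯ F𝄪 A♯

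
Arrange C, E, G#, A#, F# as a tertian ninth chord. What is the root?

F#

Arranged so that each adjacent pair is a third by letter name: F# – A# – C – E – G#.
The bottom of that stack, F#, is the root (this is F# dominant ninth flat five).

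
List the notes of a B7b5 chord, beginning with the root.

B7b5: dominant seventh flat five on B.
B — root
D# — major 3rd
F — diminished 5th
A — minor 7th

B, D#, F, A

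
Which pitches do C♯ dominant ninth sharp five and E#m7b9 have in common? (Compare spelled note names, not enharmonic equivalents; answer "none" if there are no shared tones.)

E#, D#

C♯ dominant ninth sharp five: C# E# G## B D#
E#m7b9: E# G# B# D# F#
Common to both → E#, D#.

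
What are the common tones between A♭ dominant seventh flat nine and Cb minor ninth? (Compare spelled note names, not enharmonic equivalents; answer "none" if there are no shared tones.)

G-flat, B-double-flat

A♭ dominant seventh flat nine: A-flat C E-flat G-flat B-double-flat
Cb minor ninth: C-flat E-double-flat G-flat B-double-flat D-flat
Common to both → G-flat, B-double-flat.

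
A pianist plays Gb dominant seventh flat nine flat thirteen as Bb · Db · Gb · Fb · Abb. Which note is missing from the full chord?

The full Gb dominant seventh flat nine flat thirteen chord is Gb, Bb, Db, Fb, Abb, Ebb.
Comparing with the voicing, the minor 13th (13th) — Ebb — is absent.

Ebb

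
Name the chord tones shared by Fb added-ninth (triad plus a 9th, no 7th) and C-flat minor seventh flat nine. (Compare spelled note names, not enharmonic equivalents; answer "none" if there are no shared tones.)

Fb added-ninth = F-flat, A-flat, C-flat, G-flat.
C-flat minor seventh flat nine = C-flat, E-double-flat, G-flat, B-double-flat, D-double-flat.
Shared: C-flat, G-flat.

C-flat – G-flat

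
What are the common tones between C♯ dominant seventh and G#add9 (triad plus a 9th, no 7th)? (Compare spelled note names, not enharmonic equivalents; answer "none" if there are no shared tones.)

C♯ dominant seventh: C♯ E♯ G♯ B
G#add9: G♯ B♯ D♯ A♯
Common to both → G♯.

G♯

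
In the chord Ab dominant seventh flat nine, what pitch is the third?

Ab dominant seventh flat nine is built on Ab; its 3rd is a major 3rd above the root.
A third above A uses the letter C, and the major 3rd above Ab is C.

C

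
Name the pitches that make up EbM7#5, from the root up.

E♭  G  B  D

EbM7#5: augmented major seventh on E♭.
Root: E♭
Major 3rd (3rd): G
Augmented 5th (5th): B
Major 7th (7th): D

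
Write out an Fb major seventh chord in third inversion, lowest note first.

In root position, Fb major seventh is F-flat–A-flat–C-flat–E-flat.
Third inversion puts the seventh (E-flat) in the bass.

E-flat – F-flat – A-flat – C-flat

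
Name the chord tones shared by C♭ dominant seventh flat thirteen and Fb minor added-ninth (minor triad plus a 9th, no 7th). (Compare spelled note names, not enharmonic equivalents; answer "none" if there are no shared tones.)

C♭, G♭, A𝄫

C♭ dominant seventh flat thirteen: C♭ E♭ G♭ B𝄫 A𝄫
Fb minor added-ninth: F♭ A𝄫 C♭ G♭
Common to both → C♭, G♭, A𝄫.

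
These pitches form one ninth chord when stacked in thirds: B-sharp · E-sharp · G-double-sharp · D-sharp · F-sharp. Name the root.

Arranged so that each adjacent pair is a third by letter name: E-sharp – G-double-sharp – B-sharp – D-sharp – F-sharp.
The bottom of that stack, E-sharp, is the root (this is E-sharp dominant seventh flat nine).

E-sharp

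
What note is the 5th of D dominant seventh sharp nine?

A

D dominant seventh sharp nine is built on D; its 5th is a perfect 5th above the root.
A fifth above D uses the letter A, and the perfect 5th above D is A.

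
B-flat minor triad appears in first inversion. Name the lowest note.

Db

B-flat minor triad = Bb–Db–F. First inversion → third in the bass = Db.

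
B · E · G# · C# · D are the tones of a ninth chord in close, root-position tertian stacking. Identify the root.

Arranged so that each adjacent pair is a third by letter name: C# – E – G# – B – D.
The bottom of that stack, C#, is the root (this is C# minor seventh flat nine).

C#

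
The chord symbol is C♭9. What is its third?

Eb

Root of C♭9 = Cb. The 3rd is a major 3rd: Cb up a major 3rd → Eb.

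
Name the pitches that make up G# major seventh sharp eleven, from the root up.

G-sharp, B-sharp, D-sharp, F-double-sharp, C-double-sharp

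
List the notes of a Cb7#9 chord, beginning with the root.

C♭ – E♭ – G♭ – B𝄫 – D

Cb7#9 is a dominant seventh sharp nine built on C♭.
root → C♭
3rd (major 3rd) → E♭
5th (perfect 5th) → G♭
7th (minor 7th) → B𝄫
9th (augmented 9th) → D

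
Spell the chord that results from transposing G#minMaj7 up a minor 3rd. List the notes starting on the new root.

A minor 3rd up from G# is B, so the new chord is B minor-major seventh.
root → B
3rd (minor 3rd) → D
5th (perfect 5th) → F#
7th (major 7th) → A#

B, D, F#, A#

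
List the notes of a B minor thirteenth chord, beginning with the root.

B minor thirteenth is a minor thirteenth built on B.
- root: B
- minor 3rd: D
- perfect 5th: F#
- minor 7th: A
- major 9th: C#
- perfect 11th: E
- major 13th: G#

B, D, F#, A, C#, E, G#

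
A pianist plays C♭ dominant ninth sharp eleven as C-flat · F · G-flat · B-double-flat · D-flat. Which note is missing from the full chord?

E-flat

The full C♭ dominant ninth sharp eleven chord is C-flat, E-flat, G-flat, B-double-flat, D-flat, F.
Comparing with the voicing, the major 3rd (3rd) — E-flat — is absent.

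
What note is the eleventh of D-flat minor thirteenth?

D-flat minor thirteenth is built on D♭; its 11th is a perfect 11th above the root.
A fourth above D uses the letter G, and the perfect 11th above D♭ is G♭.

G♭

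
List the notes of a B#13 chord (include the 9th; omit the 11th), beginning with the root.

B# – D## – F## – A# – C## – G##

B#13 is a dominant thirteenth built on B#.
root → B#
3rd (major 3rd) → D##
5th (perfect 5th) → F##
7th (minor 7th) → A#
9th (major 9th) → C##
13th (major 13th) → G##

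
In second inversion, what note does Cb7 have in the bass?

Cb7 = Cb–Eb–Gb–Bbb. Second inversion → fifth in the bass = Gb.

Gb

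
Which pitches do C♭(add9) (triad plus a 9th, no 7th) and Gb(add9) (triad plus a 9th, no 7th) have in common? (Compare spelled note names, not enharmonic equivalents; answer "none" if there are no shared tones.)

Gb, Db

C♭(add9) = Cb, Eb, Gb, Db.
Gb(add9) = Gb, Bb, Db, Ab.
Shared: Gb, Db.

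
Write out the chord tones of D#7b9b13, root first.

D#  F##  A#  C#  E  B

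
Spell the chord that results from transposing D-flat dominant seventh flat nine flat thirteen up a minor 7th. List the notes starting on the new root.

D-flat up a minor 7th → C-flat. New chord: C-flat dominant seventh flat nine flat thirteen.
- root: C-flat
- major 3rd: E-flat
- perfect 5th: G-flat
- minor 7th: B-double-flat
- minor 9th: D-double-flat
- minor 13th: A-double-flat

C-flat, E-flat, G-flat, B-double-flat, D-double-flat, A-double-flat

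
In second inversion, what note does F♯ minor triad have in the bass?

C#

F♯ minor triad = F#–A–C#. Second inversion → fifth in the bass = C#.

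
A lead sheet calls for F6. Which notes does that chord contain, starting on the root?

F  A  C  D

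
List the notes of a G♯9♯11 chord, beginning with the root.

G♯ – B♯ – D♯ – F♯ – A♯ – C𝄪

G♯9♯11: dominant ninth sharp eleven on G♯.
G♯ — root
B♯ — major 3rd
D♯ — perfect 5th
F♯ — minor 7th
A♯ — major 9th
C𝄪 — augmented 11th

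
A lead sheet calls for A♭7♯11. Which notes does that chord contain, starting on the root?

Ab, C, Eb, Gb, D

Root Ab, quality dominant seventh sharp eleven:
Root: Ab
Major 3rd (3rd): C
Perfect 5th (5th): Eb
Minor 7th (7th): Gb
Augmented 11th (11th): D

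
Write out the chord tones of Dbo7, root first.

Dbo7 is a diminished seventh built on Db.
Root: Db
Minor 3rd (3rd): Fb
Diminished 5th (5th): Abb
Diminished 7th (7th): Cbb

Db – Fb – Abb – Cbb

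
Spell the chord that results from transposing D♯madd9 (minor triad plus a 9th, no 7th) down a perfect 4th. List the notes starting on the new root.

A# – C# – E# – B#

Transposed root: D# → A# (perfect 4th down). So we spell A# minor added-ninth:
Root: A#
Minor 3rd (3rd): C#
Perfect 5th (5th): E#
Major 9th (9th): B#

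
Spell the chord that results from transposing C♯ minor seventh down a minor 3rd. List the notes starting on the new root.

A minor 3rd down from C-sharp is A-sharp, so the new chord is A-sharp minor seventh.
- root: A-sharp
- minor 3rd: C-sharp
- perfect 5th: E-sharp
- minor 7th: G-sharp

A-sharp, C-sharp, E-sharp, G-sharp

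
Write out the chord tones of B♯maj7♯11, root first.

Root B#, quality major seventh sharp eleven:
- root: B#
- major 3rd: D##
- perfect 5th: F##
- major 7th: A##
- augmented 11th: E##

B#  D##  F##  A##  E##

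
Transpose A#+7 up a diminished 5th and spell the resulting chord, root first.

Transposed root: A# → E (diminished 5th up). So we spell E augmented seventh:
Root: E
Major 3rd (3rd): G#
Augmented 5th (5th): B#
Minor 7th (7th): D

E – G# – B# – D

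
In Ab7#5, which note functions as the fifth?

Root of Ab7#5 = Ab. The 5th is an augmented 5th: Ab up an augmented 5th → E.

E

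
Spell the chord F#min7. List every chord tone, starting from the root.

F#, A, C#, E

Root F#, quality minor seventh:
- root: F#
- minor 3rd: A
- perfect 5th: C#
- minor 7th: E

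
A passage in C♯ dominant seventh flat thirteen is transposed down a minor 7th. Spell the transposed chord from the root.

C# down a minor 7th → D#. New chord: D# dominant seventh flat thirteen.
Root: D#
Major 3rd (3rd): F##
Perfect 5th (5th): A#
Minor 7th (7th): C#
Minor 13th (13th): B

D#, F##, A#, C#, B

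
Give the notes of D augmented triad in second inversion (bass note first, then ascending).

In root position, D augmented triad is D–F-sharp–A-sharp.
Second inversion puts the fifth (A-sharp) in the bass.

A-sharp, D, F-sharp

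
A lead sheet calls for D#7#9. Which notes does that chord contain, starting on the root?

D♯, F𝄪, A♯, C♯, E𝄪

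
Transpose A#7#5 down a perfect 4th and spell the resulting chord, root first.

Transposed root: A♯ → E♯ (perfect 4th down). So we spell E♯ augmented seventh:
root → E♯
3rd (major 3rd) → G𝄪
5th (augmented 5th) → B𝄪
7th (minor 7th) → D♯

E♯ – G𝄪 – B𝄪 – D♯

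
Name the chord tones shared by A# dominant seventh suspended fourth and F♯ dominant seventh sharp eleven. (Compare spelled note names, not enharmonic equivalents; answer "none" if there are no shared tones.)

A-sharp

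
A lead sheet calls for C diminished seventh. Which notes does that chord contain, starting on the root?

C – E-flat – G-flat – B-double-flat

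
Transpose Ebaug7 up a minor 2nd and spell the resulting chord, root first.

Fb, Ab, C, Ebb

A minor 2nd up from Eb is Fb, so the new chord is Fb augmented seventh.
- root: Fb
- major 3rd: Ab
- augmented 5th: C
- minor 7th: Ebb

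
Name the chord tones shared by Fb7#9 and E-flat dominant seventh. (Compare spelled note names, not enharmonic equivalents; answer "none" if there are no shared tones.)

Fb7#9 = Fb, Ab, Cb, Ebb, G.
E-flat dominant seventh = Eb, G, Bb, Db.
Shared: G.

G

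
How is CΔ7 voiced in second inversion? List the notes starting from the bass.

G, B, C, E

In root position, CΔ7 is C–E–G–B.
Second inversion puts the fifth (G) in the bass.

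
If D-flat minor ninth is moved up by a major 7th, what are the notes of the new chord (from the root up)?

A major 7th up from Db is C, so the new chord is C minor ninth.
root → C
3rd (minor 3rd) → Eb
5th (perfect 5th) → G
7th (minor 7th) → Bb
9th (major 9th) → D

C Eb G Bb D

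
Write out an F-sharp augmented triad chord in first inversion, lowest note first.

In root position, F-sharp augmented triad is F-sharp–A-sharp–C-double-sharp.
First inversion puts the third (A-sharp) in the bass.

A-sharp, C-double-sharp, F-sharp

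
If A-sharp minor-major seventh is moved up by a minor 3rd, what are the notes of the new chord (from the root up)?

C#, E, G#, B#

A minor 3rd up from A# is C#, so the new chord is C# minor-major seventh.
root → C#
3rd (minor 3rd) → E
5th (perfect 5th) → G#
7th (major 7th) → B#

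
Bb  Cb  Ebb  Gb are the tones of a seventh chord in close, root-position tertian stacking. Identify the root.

Cb

Arranged so that each adjacent pair is a third by letter name: Cb – Ebb – Gb – Bb.
The bottom of that stack, Cb, is the root (this is Cb minor-major seventh).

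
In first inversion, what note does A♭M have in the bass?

A♭M = Ab–C–Eb. First inversion → third in the bass = C.

C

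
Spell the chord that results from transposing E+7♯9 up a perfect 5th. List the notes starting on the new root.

B – D# – F## – A – C##

A perfect 5th up from E is B, so the new chord is B dominant seventh sharp nine sharp five.
- root: B
- major 3rd: D#
- augmented 5th: F##
- minor 7th: A
- augmented 9th: C##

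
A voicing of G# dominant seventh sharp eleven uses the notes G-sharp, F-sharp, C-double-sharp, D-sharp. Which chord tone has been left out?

B-sharp

G# dominant seventh sharp eleven = G-sharp, B-sharp, D-sharp, F-sharp, C-double-sharp. The voicing lacks the 3rd (major 3rd), B-sharp.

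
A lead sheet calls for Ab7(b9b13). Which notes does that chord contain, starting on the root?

Ab – C – Eb – Gb – Bbb – Fb

Ab7(b9b13): dominant seventh flat nine flat thirteen on Ab.
root → Ab
3rd (major 3rd) → C
5th (perfect 5th) → Eb
7th (minor 7th) → Gb
9th (minor 9th) → Bbb
13th (minor 13th) → Fb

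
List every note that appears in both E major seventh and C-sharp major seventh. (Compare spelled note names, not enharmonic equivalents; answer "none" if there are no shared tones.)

E major seventh = E, G-sharp, B, D-sharp.
C-sharp major seventh = C-sharp, E-sharp, G-sharp, B-sharp.
Shared: G-sharp.

G-sharp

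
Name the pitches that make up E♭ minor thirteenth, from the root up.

E♭ minor thirteenth is a minor thirteenth built on E-flat.
E-flat — root
G-flat — minor 3rd
B-flat — perfect 5th
D-flat — minor 7th
F — major 9th
A-flat — perfect 11th
C — major 13th

E-flat – G-flat – B-flat – D-flat – F – A-flat – C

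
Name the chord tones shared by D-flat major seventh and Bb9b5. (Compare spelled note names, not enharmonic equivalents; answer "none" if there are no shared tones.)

Ab, C

D-flat major seventh = Db, F, Ab, C.
Bb9b5 = Bb, D, Fb, Ab, C.
Shared: Ab, C.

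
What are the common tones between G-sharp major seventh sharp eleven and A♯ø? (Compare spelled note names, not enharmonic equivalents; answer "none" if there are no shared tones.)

G#

G-sharp major seventh sharp eleven = G#, B#, D#, F##, C##.
A♯ø = A#, C#, E, G#.
Shared: G#.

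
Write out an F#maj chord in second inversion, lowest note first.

C# – F# – A#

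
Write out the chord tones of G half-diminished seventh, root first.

Root G, quality half-diminished seventh:
Root: G
Minor 3rd (3rd): B-flat
Diminished 5th (5th): D-flat
Minor 7th (7th): F

G B-flat D-flat F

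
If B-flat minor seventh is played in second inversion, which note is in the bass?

B-flat minor seventh = B-flat–D-flat–F–A-flat. Second inversion → fifth in the bass = F.

F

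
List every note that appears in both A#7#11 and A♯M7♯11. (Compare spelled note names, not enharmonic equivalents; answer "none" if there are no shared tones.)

A#, C##, E#, D##

A#7#11 = A#, C##, E#, G#, D##.
A♯M7♯11 = A#, C##, E#, G##, D##.
Shared: A#, C##, E#, D##.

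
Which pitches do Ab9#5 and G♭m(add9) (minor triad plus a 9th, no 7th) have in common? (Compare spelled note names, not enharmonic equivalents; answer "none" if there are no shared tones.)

Ab9#5 = Ab, C, E, Gb, Bb.
G♭m(add9) = Gb, Bbb, Db, Ab.
Shared: Ab, Gb.

Ab, Gb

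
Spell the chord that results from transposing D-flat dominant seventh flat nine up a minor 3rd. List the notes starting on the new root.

F-flat, A-flat, C-flat, E-double-flat, G-double-flat

D-flat up a minor 3rd → F-flat. New chord: F-flat dominant seventh flat nine.
Root: F-flat
Major 3rd (3rd): A-flat
Perfect 5th (5th): C-flat
Minor 7th (7th): E-double-flat
Minor 9th (9th): G-double-flat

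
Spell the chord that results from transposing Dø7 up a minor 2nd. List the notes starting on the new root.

Eb, Gb, Bbb, Db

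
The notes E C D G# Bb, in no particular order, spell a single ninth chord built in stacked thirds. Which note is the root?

C

Arranged so that each adjacent pair is a third by letter name: C – E – G# – Bb – D.
The bottom of that stack, C, is the root (this is C dominant ninth sharp five).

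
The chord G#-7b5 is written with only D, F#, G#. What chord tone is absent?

B

G#-7b5 = G#, B, D, F#. The voicing lacks the 3rd (minor 3rd), B.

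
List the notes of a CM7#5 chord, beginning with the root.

C, E, G♯, B

CM7#5 is an augmented major seventh built on C.
root → C
3rd (major 3rd) → E
5th (augmented 5th) → G♯
7th (major 7th) → B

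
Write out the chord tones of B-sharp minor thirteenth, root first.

B-sharp minor thirteenth: minor thirteenth on B#.
B# — root
D# — minor 3rd
F## — perfect 5th
A# — minor 7th
C## — major 9th
E# — perfect 11th
G## — major 13th

B# D# F## A# C## E# G##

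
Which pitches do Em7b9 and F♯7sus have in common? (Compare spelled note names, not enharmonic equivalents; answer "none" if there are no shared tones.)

Em7b9 = E, G, B, D, F.
F♯7sus = F#, B, C#, E.
Shared: E, B.

E – B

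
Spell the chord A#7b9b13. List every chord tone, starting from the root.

A#  C##  E#  G#  B  F#

A#7b9b13: dominant seventh flat nine flat thirteen on A#.
A# — root
C## — major 3rd
E# — perfect 5th
G# — minor 7th
B — minor 9th
F# — minor 13th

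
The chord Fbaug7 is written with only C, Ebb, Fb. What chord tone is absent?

Ab

The full Fbaug7 chord is Fb, Ab, C, Ebb.
Comparing with the voicing, the major 3rd (3rd) — Ab — is absent.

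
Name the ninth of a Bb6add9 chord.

C

Bb6add9 is built on B♭; its 9th is a major 9th above the root.
A second above B uses the letter C, and the major 9th above B♭ is C.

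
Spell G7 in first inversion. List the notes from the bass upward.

B – D – F – G

G7 = G–B–D–F; first inversion → third (B) lowest.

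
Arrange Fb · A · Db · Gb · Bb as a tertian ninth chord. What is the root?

Arranged so that each adjacent pair is a third by letter name: Gb – Bb – Db – Fb – A.
The bottom of that stack, Gb, is the root (this is Gb dominant seventh sharp nine).

Gb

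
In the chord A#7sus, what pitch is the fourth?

D#

Root of A#7sus = A#. The 4th is a perfect 4th: A# up a perfect 4th → D#.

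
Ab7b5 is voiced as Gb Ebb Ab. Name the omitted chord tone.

Ab7b5 = Ab, C, Ebb, Gb. The voicing lacks the 3rd (major 3rd), C.

C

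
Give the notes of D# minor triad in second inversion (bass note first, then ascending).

A#, D#, F#

D# minor triad = D#–F#–A#; second inversion → fifth (A#) lowest.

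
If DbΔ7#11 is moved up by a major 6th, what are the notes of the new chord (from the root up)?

Transposed root: Db → Bb (major 6th up). So we spell Bb major seventh sharp eleven:
root → Bb
3rd (major 3rd) → D
5th (perfect 5th) → F
7th (major 7th) → A
11th (augmented 11th) → E

Bb – D – F – A – E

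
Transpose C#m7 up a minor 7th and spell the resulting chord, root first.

B – D – F# – A

C# up a minor 7th → B. New chord: B minor seventh.
- root: B
- minor 3rd: D
- perfect 5th: F#
- minor 7th: A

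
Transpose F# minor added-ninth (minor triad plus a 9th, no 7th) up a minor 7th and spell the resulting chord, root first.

F# up a minor 7th → E. New chord: E minor added-ninth.
- root: E
- minor 3rd: G
- perfect 5th: B
- major 9th: F#

E G B F#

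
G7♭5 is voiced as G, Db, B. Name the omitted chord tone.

G7♭5 = G, B, Db, F. The voicing lacks the 7th (minor 7th), F.

F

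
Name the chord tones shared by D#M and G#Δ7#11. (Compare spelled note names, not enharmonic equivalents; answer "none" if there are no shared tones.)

D#, F##

D#M = D#, F##, A#.
G#Δ7#11 = G#, B#, D#, F##, C##.
Shared: D#, F##.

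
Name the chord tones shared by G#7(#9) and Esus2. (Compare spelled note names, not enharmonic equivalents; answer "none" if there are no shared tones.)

F#

G#7(#9): G# B# D# F# A##
Esus2: E F# B
Common to both → F#.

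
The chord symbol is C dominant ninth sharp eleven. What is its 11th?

F#

Root of C dominant ninth sharp eleven = C. The 11th is an augmented 11th: C up an augmented 11th → F#.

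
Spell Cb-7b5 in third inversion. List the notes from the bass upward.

Cb-7b5 = Cb–Ebb–Gbb–Bbb; third inversion → seventh (Bbb) lowest.

Bbb  Cb  Ebb  Gbb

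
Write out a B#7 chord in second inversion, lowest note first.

B#7 = B#–D##–F##–A#; second inversion → fifth (F##) lowest.

F##  A#  B#  D##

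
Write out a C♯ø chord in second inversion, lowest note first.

G – B – C♯ – E

In root position, C♯ø is C♯–E–G–B.
Second inversion puts the fifth (G) in the bass.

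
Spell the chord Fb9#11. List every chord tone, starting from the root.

Fb9#11 is a dominant ninth sharp eleven built on Fb.
- root: Fb
- major 3rd: Ab
- perfect 5th: Cb
- minor 7th: Ebb
- major 9th: Gb
- augmented 11th: Bb

Fb  Ab  Cb  Ebb  Gb  Bb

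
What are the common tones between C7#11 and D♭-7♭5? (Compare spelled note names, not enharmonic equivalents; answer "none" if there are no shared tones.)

none

C7#11 = C, E, G, Bb, F#.
D♭-7♭5 = Db, Fb, Abb, Cb.
Shared: none.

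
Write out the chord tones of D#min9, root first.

D#, F#, A#, C#, E#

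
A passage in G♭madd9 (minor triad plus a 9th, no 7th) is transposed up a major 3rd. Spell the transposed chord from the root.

Gb up a major 3rd → Bb. New chord: Bb minor added-ninth.
Bb — root
Db — minor 3rd
F — perfect 5th
C — major 9th

Bb  Db  F  C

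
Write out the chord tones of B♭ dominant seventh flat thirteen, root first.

Root Bb, quality dominant seventh flat thirteen:
Root: Bb
Major 3rd (3rd): D
Perfect 5th (5th): F
Minor 7th (7th): Ab
Minor 13th (13th): Gb

Bb – D – F – Ab – Gb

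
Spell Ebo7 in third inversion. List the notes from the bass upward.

Dbb Eb Gb Bbb

Ebo7 = Eb–Gb–Bbb–Dbb; third inversion → seventh (Dbb) lowest.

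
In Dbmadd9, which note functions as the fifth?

Ab

Dbmadd9 is built on Db; its 5th is a perfect 5th above the root.
A fifth above D uses the letter A, and the perfect 5th above Db is Ab.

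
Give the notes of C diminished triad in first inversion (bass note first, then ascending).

E-flat – G-flat – C

C diminished triad = C–E-flat–G-flat; first inversion → third (E-flat) lowest.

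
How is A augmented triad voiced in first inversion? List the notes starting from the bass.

C♯  E♯  A

In root position, A augmented triad is A–C♯–E♯.
First inversion puts the third (C♯) in the bass.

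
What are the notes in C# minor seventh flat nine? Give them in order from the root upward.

Root C#, quality minor seventh flat nine:
Root: C#
Minor 3rd (3rd): E
Perfect 5th (5th): G#
Minor 7th (7th): B
Minor 9th (9th): D

C# E G# B D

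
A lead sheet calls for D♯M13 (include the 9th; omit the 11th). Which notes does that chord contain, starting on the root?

D♯ F𝄪 A♯ C𝄪 E♯ B♯

Root D♯, quality major thirteenth:
root → D♯
3rd (major 3rd) → F𝄪
5th (perfect 5th) → A♯
7th (major 7th) → C𝄪
9th (major 9th) → E♯
13th (major 13th) → B♯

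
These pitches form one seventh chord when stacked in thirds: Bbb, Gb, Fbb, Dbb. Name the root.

Gb

Stacking in thirds gives Gb – Bbb – Dbb – Fbb, so Gb is the root — Gb diminished seventh.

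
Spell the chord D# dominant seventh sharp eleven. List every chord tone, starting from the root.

Root D#, quality dominant seventh sharp eleven:
Root: D#
Major 3rd (3rd): F##
Perfect 5th (5th): A#
Minor 7th (7th): C#
Augmented 11th (11th): G##

D# F## A# C# G##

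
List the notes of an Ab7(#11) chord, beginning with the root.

Ab7(#11) is a dominant seventh sharp eleven built on Ab.
root → Ab
3rd (major 3rd) → C
5th (perfect 5th) → Eb
7th (minor 7th) → Gb
11th (augmented 11th) → D

Ab, C, Eb, Gb, D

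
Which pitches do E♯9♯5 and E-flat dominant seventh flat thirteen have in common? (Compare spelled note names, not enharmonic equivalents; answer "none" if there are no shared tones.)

E♯9♯5: E# G## B## D# F##
E-flat dominant seventh flat thirteen: Eb G Bb Db Cb
Common to both → none.

none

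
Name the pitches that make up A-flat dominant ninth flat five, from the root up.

Ab  C  Ebb  Gb  Bb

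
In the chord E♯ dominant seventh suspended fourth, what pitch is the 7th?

E♯ dominant seventh suspended fourth is built on E-sharp; its 7th is a minor 7th above the root.
A seventh above E uses the letter D, and the minor 7th above E-sharp is D-sharp.

D-sharp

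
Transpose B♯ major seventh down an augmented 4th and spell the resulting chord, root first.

Transposed root: B-sharp → F-sharp (augmented 4th down). So we spell F-sharp major seventh:
root → F-sharp
3rd (major 3rd) → A-sharp
5th (perfect 5th) → C-sharp
7th (major 7th) → E-sharp

F-sharp  A-sharp  C-sharp  E-sharp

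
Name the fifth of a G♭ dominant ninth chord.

Root of G♭ dominant ninth = G-flat. The 5th is a perfect 5th: G-flat up a perfect 5th → D-flat.

D-flat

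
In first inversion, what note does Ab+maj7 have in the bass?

C

Ab+maj7 in root position is Ab–C–E–G.
First inversion places the third in the bass, which is C.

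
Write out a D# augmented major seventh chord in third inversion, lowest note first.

C-double-sharp, D-sharp, F-double-sharp, A-double-sharp

In root position, D# augmented major seventh is D-sharp–F-double-sharp–A-double-sharp–C-double-sharp.
Third inversion puts the seventh (C-double-sharp) in the bass.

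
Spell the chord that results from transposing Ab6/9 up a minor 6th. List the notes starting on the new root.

Fb, Ab, Cb, Db, Gb

Transposed root: Ab → Fb (minor 6th up). So we spell Fb six-nine:
Fb — root
Ab — major 3rd
Cb — perfect 5th
Db — major 6th
Gb — major 9th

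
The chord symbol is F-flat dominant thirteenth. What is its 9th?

F-flat dominant thirteenth is built on F♭; its 9th is a major 9th above the root.
A second above F uses the letter G, and the major 9th above F♭ is G♭.

G♭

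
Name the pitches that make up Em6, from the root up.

E  G  B  C♯

Em6 is a minor sixth built on E.
- root: E
- minor 3rd: G
- perfect 5th: B
- major 6th: C♯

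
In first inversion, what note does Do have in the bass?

F

Do in root position is D–F–Ab.
First inversion places the third in the bass, which is F.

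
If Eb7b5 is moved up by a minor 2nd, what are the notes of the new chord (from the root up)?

Eb up a minor 2nd → Fb. New chord: Fb dominant seventh flat five.
root → Fb
3rd (major 3rd) → Ab
5th (diminished 5th) → Cbb
7th (minor 7th) → Ebb

Fb  Ab  Cbb  Ebb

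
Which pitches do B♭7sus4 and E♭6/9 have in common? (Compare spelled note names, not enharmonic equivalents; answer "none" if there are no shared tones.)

B♭7sus4 = B♭, E♭, F, A♭.
E♭6/9 = E♭, G, B♭, C, F.
Shared: B♭, E♭, F.

B♭, E♭, F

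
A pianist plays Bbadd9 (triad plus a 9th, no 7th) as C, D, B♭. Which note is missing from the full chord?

F

Bbadd9 = B♭, D, F, C. The voicing lacks the 5th (perfect 5th), F.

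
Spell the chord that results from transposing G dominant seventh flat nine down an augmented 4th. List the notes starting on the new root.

G down an augmented 4th → Db. New chord: Db dominant seventh flat nine.
Db — root
F — major 3rd
Ab — perfect 5th
Cb — minor 7th
Ebb — minor 9th

Db  F  Ab  Cb  Ebb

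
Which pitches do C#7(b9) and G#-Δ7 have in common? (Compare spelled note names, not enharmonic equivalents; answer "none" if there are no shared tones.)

G#  B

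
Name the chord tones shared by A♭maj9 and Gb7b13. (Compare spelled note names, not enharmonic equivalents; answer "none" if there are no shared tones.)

Bb

A♭maj9 = Ab, C, Eb, G, Bb.
Gb7b13 = Gb, Bb, Db, Fb, Ebb.
Shared: Bb.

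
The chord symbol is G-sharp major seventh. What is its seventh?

F-double-sharp

Root of G-sharp major seventh = G-sharp. The 7th is a major 7th: G-sharp up a major 7th → F-double-sharp.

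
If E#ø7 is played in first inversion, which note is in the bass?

G#

E#ø7 = E#–G#–B–D#. First inversion → third in the bass = G#.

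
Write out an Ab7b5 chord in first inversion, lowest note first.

C  Ebb  Gb  Ab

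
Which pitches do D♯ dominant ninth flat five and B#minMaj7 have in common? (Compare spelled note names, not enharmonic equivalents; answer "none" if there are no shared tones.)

D♯ dominant ninth flat five = D#, F##, A, C#, E#.
B#minMaj7 = B#, D#, F##, A##.
Shared: D#, F##.

D#  F##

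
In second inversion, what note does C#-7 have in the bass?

C#-7 in root position is C#–E–G#–B.
Second inversion places the fifth in the bass, which is G#.

G#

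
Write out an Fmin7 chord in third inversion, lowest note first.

Eb, F, Ab, C

Fmin7 = F–Ab–C–Eb; third inversion → seventh (Eb) lowest.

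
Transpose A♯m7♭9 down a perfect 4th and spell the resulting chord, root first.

Transposed root: A# → E# (perfect 4th down). So we spell E# minor seventh flat nine:
- root: E#
- minor 3rd: G#
- perfect 5th: B#
- minor 7th: D#
- minor 9th: F#

E#, G#, B#, D#, F#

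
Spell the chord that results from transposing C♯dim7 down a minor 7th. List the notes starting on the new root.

C# down a minor 7th → D#. New chord: D# diminished seventh.
root → D#
3rd (minor 3rd) → F#
5th (diminished 5th) → A
7th (diminished 7th) → C

D# – F# – A – C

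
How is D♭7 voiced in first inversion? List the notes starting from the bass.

F A♭ C♭ D♭

In root position, D♭7 is D♭–F–A♭–C♭.
First inversion puts the third (F) in the bass.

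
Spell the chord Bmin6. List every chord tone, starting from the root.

B, D, F#, G#

Root B, quality minor sixth:
Root: B
Minor 3rd (3rd): D
Perfect 5th (5th): F#
Major 6th (6th): G#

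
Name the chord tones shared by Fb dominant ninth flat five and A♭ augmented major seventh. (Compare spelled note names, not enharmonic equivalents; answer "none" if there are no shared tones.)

A-flat

Fb dominant ninth flat five = F-flat, A-flat, C-double-flat, E-double-flat, G-flat.
A♭ augmented major seventh = A-flat, C, E, G.
Shared: A-flat.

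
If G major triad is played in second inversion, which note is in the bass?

G major triad in root position is G–B–D.
Second inversion places the fifth in the bass, which is D.

D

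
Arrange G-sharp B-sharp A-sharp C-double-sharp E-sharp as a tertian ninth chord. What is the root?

Arranged so that each adjacent pair is a third by letter name: A-sharp – C-double-sharp – E-sharp – G-sharp – B-sharp.
The bottom of that stack, A-sharp, is the root (this is A-sharp dominant ninth).

A-sharp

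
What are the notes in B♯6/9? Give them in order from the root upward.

B# D## F## G## C##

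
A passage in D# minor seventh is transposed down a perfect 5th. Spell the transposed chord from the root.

G-sharp, B, D-sharp, F-sharp

Transposed root: D-sharp → G-sharp (perfect 5th down). So we spell G-sharp minor seventh:
G-sharp — root
B — minor 3rd
D-sharp — perfect 5th
F-sharp — minor 7th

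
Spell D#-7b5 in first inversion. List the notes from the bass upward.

D#-7b5 = D#–F#–A–C#; first inversion → third (F#) lowest.

F#, A, C#, D#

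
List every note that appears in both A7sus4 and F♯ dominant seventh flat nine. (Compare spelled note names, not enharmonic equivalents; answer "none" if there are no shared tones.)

A7sus4 = A, D, E, G.
F♯ dominant seventh flat nine = F#, A#, C#, E, G.
Shared: E, G.

E – G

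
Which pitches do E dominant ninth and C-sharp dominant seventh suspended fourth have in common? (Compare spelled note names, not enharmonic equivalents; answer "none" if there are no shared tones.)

G-sharp – B – F-sharp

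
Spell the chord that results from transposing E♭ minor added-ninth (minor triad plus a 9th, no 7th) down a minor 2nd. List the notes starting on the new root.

E-flat down a minor 2nd → D. New chord: D minor added-ninth.
- root: D
- minor 3rd: F
- perfect 5th: A
- major 9th: E

D – F – A – E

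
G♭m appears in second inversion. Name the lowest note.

D♭

G♭m in root position is G♭–B𝄫–D♭.
Second inversion places the fifth in the bass, which is D♭.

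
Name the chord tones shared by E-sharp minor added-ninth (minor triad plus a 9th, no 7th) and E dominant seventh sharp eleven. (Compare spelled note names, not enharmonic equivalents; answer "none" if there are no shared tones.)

G♯

E-sharp minor added-ninth = E♯, G♯, B♯, F𝄪.
E dominant seventh sharp eleven = E, G♯, B, D, A♯.
Shared: G♯.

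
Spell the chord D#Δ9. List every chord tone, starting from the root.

D#  F##  A#  C##  E#

D#Δ9: major ninth on D#.
- root: D#
- major 3rd: F##
- perfect 5th: A#
- major 7th: C##
- major 9th: E#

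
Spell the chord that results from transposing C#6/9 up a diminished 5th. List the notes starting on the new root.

G, B, D, E, A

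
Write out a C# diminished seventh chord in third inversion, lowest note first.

B-flat  C-sharp  E  G

In root position, C# diminished seventh is C-sharp–E–G–B-flat.
Third inversion puts the seventh (B-flat) in the bass.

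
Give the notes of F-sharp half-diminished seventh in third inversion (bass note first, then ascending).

In root position, F-sharp half-diminished seventh is F-sharp–A–C–E.
Third inversion puts the seventh (E) in the bass.

E, F-sharp, A, C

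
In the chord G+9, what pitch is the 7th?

Root of G+9 = G. The 7th is a minor 7th: G up a minor 7th → F.

F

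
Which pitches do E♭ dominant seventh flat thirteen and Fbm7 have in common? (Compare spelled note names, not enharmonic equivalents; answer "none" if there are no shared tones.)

Cb

E♭ dominant seventh flat thirteen = Eb, G, Bb, Db, Cb.
Fbm7 = Fb, Abb, Cb, Ebb.
Shared: Cb.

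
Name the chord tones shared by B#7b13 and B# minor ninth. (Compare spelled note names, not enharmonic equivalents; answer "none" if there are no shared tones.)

B#, F##, A#

B#7b13: B# D## F## A# G#
B# minor ninth: B# D# F## A# C##
Common to both → B#, F##, A#.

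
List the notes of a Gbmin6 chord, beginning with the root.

Gb – Bbb – Db – Eb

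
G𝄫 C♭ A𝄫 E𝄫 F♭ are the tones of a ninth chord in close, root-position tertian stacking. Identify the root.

Arranged so that each adjacent pair is a third by letter name: F♭ – A𝄫 – C♭ – E𝄫 – G𝄫.
The bottom of that stack, F♭, is the root (this is F♭ minor seventh flat nine).

F♭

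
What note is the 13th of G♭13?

Root of G♭13 = Gb. The 13th is a major 13th: Gb up a major 13th → Eb.

Eb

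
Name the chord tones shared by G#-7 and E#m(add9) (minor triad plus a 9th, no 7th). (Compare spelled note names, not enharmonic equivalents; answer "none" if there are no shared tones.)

G#

G#-7 = G#, B, D#, F#.
E#m(add9) = E#, G#, B#, F##.
Shared: G#.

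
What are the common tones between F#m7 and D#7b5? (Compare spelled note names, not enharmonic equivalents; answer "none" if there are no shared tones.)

F#m7 = F#, A, C#, E.
D#7b5 = D#, F##, A, C#.
Shared: A, C#.

A C#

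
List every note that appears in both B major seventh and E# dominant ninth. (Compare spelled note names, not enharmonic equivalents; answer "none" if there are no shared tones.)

B major seventh: B D-sharp F-sharp A-sharp
E# dominant ninth: E-sharp G-double-sharp B-sharp D-sharp F-double-sharp
Common to both → D-sharp.

D-sharp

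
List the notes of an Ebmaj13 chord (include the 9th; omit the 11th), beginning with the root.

Ebmaj13: major thirteenth on Eb.
root → Eb
3rd (major 3rd) → G
5th (perfect 5th) → Bb
7th (major 7th) → D
9th (major 9th) → F
13th (major 13th) → C

Eb – G – Bb – D – F – C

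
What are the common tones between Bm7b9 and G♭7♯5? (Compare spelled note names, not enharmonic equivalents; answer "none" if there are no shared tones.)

D

Bm7b9 = B, D, F#, A, C.
G♭7♯5 = Gb, Bb, D, Fb.
Shared: D.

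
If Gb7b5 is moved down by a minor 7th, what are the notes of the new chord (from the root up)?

A minor 7th down from Gb is Ab, so the new chord is Ab dominant seventh flat five.
- root: Ab
- major 3rd: C
- diminished 5th: Ebb
- minor 7th: Gb

Ab, C, Ebb, Gb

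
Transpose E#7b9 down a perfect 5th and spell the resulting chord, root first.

A# – C## – E# – G# – B

E# down a perfect 5th → A#. New chord: A# dominant seventh flat nine.
- root: A#
- major 3rd: C##
- perfect 5th: E#
- minor 7th: G#
- minor 9th: B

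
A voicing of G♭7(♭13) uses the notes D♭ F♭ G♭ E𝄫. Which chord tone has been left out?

B♭

G♭7(♭13) = G♭, B♭, D♭, F♭, E𝄫. The voicing lacks the 3rd (major 3rd), B♭.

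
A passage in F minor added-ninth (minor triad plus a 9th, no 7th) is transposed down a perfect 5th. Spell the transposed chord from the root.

F down a perfect 5th → B♭. New chord: B♭ minor added-ninth.
B♭ — root
D♭ — minor 3rd
F — perfect 5th
C — major 9th

B♭ D♭ F C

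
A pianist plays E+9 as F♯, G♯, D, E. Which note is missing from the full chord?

B♯

The full E+9 chord is E, G♯, B♯, D, F♯.
Comparing with the voicing, the augmented 5th (5th) — B♯ — is absent.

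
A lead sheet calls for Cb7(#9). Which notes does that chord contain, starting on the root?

Cb, Eb, Gb, Bbb, D

Cb7(#9) is a dominant seventh sharp nine built on Cb.
- root: Cb
- major 3rd: Eb
- perfect 5th: Gb
- minor 7th: Bbb
- augmented 9th: D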